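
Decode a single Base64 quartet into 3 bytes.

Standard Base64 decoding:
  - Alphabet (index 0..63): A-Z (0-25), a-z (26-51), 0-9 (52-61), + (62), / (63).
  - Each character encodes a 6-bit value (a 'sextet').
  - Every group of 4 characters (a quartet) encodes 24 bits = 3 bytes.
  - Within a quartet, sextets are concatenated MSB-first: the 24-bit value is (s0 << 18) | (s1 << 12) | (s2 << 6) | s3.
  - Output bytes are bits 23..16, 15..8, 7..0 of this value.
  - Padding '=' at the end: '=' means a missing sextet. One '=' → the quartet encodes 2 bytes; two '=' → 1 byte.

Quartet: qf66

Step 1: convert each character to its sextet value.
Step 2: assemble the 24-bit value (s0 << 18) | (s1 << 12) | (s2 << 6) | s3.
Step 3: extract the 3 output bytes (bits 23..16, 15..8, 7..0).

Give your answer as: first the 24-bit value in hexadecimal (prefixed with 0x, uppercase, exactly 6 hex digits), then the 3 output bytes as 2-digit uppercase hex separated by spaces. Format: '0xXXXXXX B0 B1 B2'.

Answer: 0xA9FEBA A9 FE BA

Derivation:
Sextets: q=42, f=31, 6=58, 6=58
24-bit: (42<<18) | (31<<12) | (58<<6) | 58
      = 0xA80000 | 0x01F000 | 0x000E80 | 0x00003A
      = 0xA9FEBA
Bytes: (v>>16)&0xFF=A9, (v>>8)&0xFF=FE, v&0xFF=BA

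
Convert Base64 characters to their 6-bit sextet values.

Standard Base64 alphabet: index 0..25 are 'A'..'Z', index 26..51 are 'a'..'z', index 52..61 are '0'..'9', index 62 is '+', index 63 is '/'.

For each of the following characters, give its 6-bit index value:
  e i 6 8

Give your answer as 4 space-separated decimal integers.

Answer: 30 34 58 60

Derivation:
'e': a..z range, 26 + ord('e') − ord('a') = 30
'i': a..z range, 26 + ord('i') − ord('a') = 34
'6': 0..9 range, 52 + ord('6') − ord('0') = 58
'8': 0..9 range, 52 + ord('8') − ord('0') = 60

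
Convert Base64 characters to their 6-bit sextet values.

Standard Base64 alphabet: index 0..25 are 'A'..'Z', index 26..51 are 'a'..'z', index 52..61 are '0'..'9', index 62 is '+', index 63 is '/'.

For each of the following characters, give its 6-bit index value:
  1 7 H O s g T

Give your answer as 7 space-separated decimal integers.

Answer: 53 59 7 14 44 32 19

Derivation:
'1': 0..9 range, 52 + ord('1') − ord('0') = 53
'7': 0..9 range, 52 + ord('7') − ord('0') = 59
'H': A..Z range, ord('H') − ord('A') = 7
'O': A..Z range, ord('O') − ord('A') = 14
's': a..z range, 26 + ord('s') − ord('a') = 44
'g': a..z range, 26 + ord('g') − ord('a') = 32
'T': A..Z range, ord('T') − ord('A') = 19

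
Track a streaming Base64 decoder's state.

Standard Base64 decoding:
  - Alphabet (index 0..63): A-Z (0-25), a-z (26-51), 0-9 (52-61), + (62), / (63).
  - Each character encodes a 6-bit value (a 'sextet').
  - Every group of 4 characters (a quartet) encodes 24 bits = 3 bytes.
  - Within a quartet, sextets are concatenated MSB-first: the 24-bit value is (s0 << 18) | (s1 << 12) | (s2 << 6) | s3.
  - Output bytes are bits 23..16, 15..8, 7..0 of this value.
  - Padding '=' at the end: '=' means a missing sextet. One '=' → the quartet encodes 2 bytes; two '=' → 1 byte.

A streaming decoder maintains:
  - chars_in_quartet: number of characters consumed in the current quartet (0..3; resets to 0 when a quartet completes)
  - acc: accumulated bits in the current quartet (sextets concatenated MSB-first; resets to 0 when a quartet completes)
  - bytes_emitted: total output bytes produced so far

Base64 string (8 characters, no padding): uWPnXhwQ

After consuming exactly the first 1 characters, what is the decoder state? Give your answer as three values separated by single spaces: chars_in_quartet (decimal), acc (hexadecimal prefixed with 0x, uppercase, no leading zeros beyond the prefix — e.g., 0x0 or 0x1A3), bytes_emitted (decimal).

Answer: 1 0x2E 0

Derivation:
After char 0 ('u'=46): chars_in_quartet=1 acc=0x2E bytes_emitted=0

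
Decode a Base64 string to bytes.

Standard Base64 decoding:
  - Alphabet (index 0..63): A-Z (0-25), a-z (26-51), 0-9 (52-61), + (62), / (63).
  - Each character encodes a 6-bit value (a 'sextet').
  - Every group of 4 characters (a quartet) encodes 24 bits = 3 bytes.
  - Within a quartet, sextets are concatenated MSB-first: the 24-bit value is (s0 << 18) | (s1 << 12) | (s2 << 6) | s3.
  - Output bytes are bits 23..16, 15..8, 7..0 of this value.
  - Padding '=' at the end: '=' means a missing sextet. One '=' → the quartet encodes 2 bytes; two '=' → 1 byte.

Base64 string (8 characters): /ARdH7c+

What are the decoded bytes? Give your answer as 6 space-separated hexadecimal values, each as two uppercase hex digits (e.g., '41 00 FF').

After char 0 ('/'=63): chars_in_quartet=1 acc=0x3F bytes_emitted=0
After char 1 ('A'=0): chars_in_quartet=2 acc=0xFC0 bytes_emitted=0
After char 2 ('R'=17): chars_in_quartet=3 acc=0x3F011 bytes_emitted=0
After char 3 ('d'=29): chars_in_quartet=4 acc=0xFC045D -> emit FC 04 5D, reset; bytes_emitted=3
After char 4 ('H'=7): chars_in_quartet=1 acc=0x7 bytes_emitted=3
After char 5 ('7'=59): chars_in_quartet=2 acc=0x1FB bytes_emitted=3
After char 6 ('c'=28): chars_in_quartet=3 acc=0x7EDC bytes_emitted=3
After char 7 ('+'=62): chars_in_quartet=4 acc=0x1FB73E -> emit 1F B7 3E, reset; bytes_emitted=6

Answer: FC 04 5D 1F B7 3E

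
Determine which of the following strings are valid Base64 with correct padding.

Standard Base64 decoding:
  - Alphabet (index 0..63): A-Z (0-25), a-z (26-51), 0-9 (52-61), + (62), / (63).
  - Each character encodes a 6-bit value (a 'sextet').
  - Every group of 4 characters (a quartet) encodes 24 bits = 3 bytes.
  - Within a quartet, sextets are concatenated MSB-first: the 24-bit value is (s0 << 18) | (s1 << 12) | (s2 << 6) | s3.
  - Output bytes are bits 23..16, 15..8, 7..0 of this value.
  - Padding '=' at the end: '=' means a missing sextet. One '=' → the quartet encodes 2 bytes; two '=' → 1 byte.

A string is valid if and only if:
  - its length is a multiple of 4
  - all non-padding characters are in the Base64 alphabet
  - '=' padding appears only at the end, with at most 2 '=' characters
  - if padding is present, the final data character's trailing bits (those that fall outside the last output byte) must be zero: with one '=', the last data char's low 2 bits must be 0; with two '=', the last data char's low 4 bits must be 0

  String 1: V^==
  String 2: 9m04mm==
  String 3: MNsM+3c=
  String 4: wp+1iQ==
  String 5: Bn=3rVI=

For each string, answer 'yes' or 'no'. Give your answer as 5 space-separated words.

String 1: 'V^==' → invalid (bad char(s): ['^'])
String 2: '9m04mm==' → invalid (bad trailing bits)
String 3: 'MNsM+3c=' → valid
String 4: 'wp+1iQ==' → valid
String 5: 'Bn=3rVI=' → invalid (bad char(s): ['=']; '=' in middle)

Answer: no no yes yes no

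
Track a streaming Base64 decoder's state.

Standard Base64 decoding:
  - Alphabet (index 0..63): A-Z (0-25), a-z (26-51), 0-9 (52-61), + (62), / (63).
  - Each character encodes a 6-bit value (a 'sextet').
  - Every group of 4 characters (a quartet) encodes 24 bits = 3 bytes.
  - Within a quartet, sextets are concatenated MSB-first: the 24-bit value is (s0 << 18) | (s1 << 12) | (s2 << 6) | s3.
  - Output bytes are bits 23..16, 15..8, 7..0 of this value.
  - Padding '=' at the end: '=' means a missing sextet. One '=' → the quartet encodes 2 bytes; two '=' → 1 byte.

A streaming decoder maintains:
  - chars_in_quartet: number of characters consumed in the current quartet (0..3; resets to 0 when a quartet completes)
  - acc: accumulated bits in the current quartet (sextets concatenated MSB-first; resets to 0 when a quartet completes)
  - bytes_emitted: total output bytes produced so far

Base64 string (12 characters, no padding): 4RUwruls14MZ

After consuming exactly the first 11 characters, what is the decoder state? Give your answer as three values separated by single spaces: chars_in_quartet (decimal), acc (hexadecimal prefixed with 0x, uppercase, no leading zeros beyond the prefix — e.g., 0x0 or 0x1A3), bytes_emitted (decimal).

After char 0 ('4'=56): chars_in_quartet=1 acc=0x38 bytes_emitted=0
After char 1 ('R'=17): chars_in_quartet=2 acc=0xE11 bytes_emitted=0
After char 2 ('U'=20): chars_in_quartet=3 acc=0x38454 bytes_emitted=0
After char 3 ('w'=48): chars_in_quartet=4 acc=0xE11530 -> emit E1 15 30, reset; bytes_emitted=3
After char 4 ('r'=43): chars_in_quartet=1 acc=0x2B bytes_emitted=3
After char 5 ('u'=46): chars_in_quartet=2 acc=0xAEE bytes_emitted=3
After char 6 ('l'=37): chars_in_quartet=3 acc=0x2BBA5 bytes_emitted=3
After char 7 ('s'=44): chars_in_quartet=4 acc=0xAEE96C -> emit AE E9 6C, reset; bytes_emitted=6
After char 8 ('1'=53): chars_in_quartet=1 acc=0x35 bytes_emitted=6
After char 9 ('4'=56): chars_in_quartet=2 acc=0xD78 bytes_emitted=6
After char 10 ('M'=12): chars_in_quartet=3 acc=0x35E0C bytes_emitted=6

Answer: 3 0x35E0C 6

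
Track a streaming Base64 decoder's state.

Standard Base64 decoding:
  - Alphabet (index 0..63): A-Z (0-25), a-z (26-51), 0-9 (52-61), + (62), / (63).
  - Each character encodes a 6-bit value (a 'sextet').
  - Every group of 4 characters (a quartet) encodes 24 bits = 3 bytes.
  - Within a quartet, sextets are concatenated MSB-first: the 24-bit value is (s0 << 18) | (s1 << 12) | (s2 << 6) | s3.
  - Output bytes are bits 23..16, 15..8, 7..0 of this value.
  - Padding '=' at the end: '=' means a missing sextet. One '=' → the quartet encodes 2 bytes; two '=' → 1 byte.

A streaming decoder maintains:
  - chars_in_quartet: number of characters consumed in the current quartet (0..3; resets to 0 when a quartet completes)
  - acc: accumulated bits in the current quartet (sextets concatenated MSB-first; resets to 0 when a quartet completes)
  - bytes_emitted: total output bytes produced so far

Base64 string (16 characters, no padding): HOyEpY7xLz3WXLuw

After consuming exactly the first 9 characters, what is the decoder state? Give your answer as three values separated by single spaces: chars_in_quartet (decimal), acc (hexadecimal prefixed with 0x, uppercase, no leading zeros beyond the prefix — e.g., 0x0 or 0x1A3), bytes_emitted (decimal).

Answer: 1 0xB 6

Derivation:
After char 0 ('H'=7): chars_in_quartet=1 acc=0x7 bytes_emitted=0
After char 1 ('O'=14): chars_in_quartet=2 acc=0x1CE bytes_emitted=0
After char 2 ('y'=50): chars_in_quartet=3 acc=0x73B2 bytes_emitted=0
After char 3 ('E'=4): chars_in_quartet=4 acc=0x1CEC84 -> emit 1C EC 84, reset; bytes_emitted=3
After char 4 ('p'=41): chars_in_quartet=1 acc=0x29 bytes_emitted=3
After char 5 ('Y'=24): chars_in_quartet=2 acc=0xA58 bytes_emitted=3
After char 6 ('7'=59): chars_in_quartet=3 acc=0x2963B bytes_emitted=3
After char 7 ('x'=49): chars_in_quartet=4 acc=0xA58EF1 -> emit A5 8E F1, reset; bytes_emitted=6
After char 8 ('L'=11): chars_in_quartet=1 acc=0xB bytes_emitted=6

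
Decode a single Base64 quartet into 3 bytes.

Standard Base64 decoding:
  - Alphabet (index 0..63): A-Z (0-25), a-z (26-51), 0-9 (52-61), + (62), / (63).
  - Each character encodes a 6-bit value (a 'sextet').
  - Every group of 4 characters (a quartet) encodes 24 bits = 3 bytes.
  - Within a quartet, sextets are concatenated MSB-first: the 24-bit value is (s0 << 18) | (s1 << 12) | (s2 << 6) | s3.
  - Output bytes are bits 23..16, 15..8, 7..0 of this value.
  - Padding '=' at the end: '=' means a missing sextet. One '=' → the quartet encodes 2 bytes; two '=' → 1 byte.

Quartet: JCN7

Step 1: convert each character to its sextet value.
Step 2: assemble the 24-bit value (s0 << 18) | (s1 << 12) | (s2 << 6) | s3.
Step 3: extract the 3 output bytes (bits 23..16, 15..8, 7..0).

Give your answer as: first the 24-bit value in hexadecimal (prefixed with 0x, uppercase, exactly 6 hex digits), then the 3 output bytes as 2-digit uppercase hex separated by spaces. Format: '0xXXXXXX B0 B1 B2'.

Sextets: J=9, C=2, N=13, 7=59
24-bit: (9<<18) | (2<<12) | (13<<6) | 59
      = 0x240000 | 0x002000 | 0x000340 | 0x00003B
      = 0x24237B
Bytes: (v>>16)&0xFF=24, (v>>8)&0xFF=23, v&0xFF=7B

Answer: 0x24237B 24 23 7B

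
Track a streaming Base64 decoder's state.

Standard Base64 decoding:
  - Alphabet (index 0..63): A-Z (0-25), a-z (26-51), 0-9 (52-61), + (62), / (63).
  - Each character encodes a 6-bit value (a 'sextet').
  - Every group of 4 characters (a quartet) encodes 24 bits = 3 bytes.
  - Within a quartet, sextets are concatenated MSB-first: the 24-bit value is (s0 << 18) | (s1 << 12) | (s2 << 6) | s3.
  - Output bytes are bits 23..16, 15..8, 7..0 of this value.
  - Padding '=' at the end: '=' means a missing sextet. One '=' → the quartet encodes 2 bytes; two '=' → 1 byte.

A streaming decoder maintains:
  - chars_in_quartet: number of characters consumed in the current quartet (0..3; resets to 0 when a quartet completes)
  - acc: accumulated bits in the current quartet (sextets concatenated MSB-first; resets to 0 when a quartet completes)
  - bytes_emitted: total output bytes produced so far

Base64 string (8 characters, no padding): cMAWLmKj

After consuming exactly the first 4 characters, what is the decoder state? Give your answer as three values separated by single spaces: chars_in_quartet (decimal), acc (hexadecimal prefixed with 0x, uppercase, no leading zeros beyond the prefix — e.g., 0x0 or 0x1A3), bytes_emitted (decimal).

After char 0 ('c'=28): chars_in_quartet=1 acc=0x1C bytes_emitted=0
After char 1 ('M'=12): chars_in_quartet=2 acc=0x70C bytes_emitted=0
After char 2 ('A'=0): chars_in_quartet=3 acc=0x1C300 bytes_emitted=0
After char 3 ('W'=22): chars_in_quartet=4 acc=0x70C016 -> emit 70 C0 16, reset; bytes_emitted=3

Answer: 0 0x0 3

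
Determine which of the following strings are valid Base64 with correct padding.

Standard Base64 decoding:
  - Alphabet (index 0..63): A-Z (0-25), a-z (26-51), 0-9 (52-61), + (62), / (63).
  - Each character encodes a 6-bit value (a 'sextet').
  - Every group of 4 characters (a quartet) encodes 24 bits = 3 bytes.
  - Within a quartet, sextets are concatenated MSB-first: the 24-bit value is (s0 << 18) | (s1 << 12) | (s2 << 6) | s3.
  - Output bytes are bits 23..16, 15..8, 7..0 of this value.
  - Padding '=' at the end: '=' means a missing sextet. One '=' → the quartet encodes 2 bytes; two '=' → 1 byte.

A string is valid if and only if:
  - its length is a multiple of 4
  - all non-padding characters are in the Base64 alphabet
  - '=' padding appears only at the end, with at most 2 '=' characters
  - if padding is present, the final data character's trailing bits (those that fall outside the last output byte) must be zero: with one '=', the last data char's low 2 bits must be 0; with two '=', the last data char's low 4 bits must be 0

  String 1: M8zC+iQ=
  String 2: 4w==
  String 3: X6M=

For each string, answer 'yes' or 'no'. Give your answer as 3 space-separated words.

String 1: 'M8zC+iQ=' → valid
String 2: '4w==' → valid
String 3: 'X6M=' → valid

Answer: yes yes yes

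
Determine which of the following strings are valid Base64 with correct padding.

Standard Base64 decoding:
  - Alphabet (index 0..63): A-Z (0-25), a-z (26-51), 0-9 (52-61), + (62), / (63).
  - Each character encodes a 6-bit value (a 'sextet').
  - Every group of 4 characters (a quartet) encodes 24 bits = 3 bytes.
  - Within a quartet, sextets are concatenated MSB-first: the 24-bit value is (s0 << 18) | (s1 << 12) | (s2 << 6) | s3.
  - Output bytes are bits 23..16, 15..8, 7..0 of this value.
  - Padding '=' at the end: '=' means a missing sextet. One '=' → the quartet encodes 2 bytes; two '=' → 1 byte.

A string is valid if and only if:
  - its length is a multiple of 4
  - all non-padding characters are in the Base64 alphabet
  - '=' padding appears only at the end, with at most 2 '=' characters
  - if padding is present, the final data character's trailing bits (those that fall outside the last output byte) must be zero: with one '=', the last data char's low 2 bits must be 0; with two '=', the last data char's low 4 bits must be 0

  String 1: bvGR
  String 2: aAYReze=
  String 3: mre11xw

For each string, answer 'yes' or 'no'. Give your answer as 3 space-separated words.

String 1: 'bvGR' → valid
String 2: 'aAYReze=' → invalid (bad trailing bits)
String 3: 'mre11xw' → invalid (len=7 not mult of 4)

Answer: yes no no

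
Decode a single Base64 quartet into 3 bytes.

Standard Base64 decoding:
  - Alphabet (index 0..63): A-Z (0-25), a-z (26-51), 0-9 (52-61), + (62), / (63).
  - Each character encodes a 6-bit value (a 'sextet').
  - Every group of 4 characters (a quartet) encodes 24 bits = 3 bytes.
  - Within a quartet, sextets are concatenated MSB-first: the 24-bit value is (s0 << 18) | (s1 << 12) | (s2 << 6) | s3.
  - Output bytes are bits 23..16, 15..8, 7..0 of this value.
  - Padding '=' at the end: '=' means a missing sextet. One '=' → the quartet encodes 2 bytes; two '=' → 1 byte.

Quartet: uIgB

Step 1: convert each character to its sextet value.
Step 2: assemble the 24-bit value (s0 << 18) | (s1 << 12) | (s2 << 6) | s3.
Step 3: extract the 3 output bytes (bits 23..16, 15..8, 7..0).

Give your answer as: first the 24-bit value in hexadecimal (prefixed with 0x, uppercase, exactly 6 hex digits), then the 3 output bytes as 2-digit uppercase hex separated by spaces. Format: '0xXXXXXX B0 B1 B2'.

Answer: 0xB88801 B8 88 01

Derivation:
Sextets: u=46, I=8, g=32, B=1
24-bit: (46<<18) | (8<<12) | (32<<6) | 1
      = 0xB80000 | 0x008000 | 0x000800 | 0x000001
      = 0xB88801
Bytes: (v>>16)&0xFF=B8, (v>>8)&0xFF=88, v&0xFF=01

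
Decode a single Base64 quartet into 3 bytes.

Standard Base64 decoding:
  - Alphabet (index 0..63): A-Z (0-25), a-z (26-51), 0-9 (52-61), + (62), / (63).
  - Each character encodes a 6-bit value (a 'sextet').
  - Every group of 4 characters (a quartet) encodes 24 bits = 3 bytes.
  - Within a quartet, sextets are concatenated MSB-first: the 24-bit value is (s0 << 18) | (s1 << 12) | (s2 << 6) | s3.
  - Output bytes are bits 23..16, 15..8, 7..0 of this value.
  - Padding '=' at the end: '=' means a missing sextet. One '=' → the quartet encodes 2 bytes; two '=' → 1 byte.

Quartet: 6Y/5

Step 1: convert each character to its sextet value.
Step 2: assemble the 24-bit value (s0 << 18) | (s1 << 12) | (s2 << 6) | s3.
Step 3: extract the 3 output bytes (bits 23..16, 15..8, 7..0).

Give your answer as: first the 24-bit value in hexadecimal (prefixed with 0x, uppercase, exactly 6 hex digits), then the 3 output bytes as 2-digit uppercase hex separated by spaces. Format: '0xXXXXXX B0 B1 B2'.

Answer: 0xE98FF9 E9 8F F9

Derivation:
Sextets: 6=58, Y=24, /=63, 5=57
24-bit: (58<<18) | (24<<12) | (63<<6) | 57
      = 0xE80000 | 0x018000 | 0x000FC0 | 0x000039
      = 0xE98FF9
Bytes: (v>>16)&0xFF=E9, (v>>8)&0xFF=8F, v&0xFF=F9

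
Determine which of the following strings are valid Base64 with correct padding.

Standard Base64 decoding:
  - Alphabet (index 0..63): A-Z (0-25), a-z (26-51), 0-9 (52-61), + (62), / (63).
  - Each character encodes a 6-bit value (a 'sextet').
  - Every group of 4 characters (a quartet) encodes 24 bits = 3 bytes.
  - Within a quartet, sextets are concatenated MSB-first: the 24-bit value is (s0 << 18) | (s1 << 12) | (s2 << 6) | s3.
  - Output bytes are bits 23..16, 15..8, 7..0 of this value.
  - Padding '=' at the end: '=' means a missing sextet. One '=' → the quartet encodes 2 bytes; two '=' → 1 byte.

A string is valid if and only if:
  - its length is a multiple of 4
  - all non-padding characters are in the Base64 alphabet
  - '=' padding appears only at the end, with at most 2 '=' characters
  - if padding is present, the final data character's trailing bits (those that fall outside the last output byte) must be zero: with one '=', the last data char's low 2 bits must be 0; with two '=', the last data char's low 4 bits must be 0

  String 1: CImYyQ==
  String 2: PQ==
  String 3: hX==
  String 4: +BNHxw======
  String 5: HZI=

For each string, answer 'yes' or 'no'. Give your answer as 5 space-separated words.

String 1: 'CImYyQ==' → valid
String 2: 'PQ==' → valid
String 3: 'hX==' → invalid (bad trailing bits)
String 4: '+BNHxw======' → invalid (6 pad chars (max 2))
String 5: 'HZI=' → valid

Answer: yes yes no no yes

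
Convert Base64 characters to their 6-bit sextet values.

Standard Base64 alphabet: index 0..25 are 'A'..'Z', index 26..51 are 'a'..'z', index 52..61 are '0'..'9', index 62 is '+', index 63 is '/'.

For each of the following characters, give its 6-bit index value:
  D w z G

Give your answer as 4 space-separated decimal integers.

'D': A..Z range, ord('D') − ord('A') = 3
'w': a..z range, 26 + ord('w') − ord('a') = 48
'z': a..z range, 26 + ord('z') − ord('a') = 51
'G': A..Z range, ord('G') − ord('A') = 6

Answer: 3 48 51 6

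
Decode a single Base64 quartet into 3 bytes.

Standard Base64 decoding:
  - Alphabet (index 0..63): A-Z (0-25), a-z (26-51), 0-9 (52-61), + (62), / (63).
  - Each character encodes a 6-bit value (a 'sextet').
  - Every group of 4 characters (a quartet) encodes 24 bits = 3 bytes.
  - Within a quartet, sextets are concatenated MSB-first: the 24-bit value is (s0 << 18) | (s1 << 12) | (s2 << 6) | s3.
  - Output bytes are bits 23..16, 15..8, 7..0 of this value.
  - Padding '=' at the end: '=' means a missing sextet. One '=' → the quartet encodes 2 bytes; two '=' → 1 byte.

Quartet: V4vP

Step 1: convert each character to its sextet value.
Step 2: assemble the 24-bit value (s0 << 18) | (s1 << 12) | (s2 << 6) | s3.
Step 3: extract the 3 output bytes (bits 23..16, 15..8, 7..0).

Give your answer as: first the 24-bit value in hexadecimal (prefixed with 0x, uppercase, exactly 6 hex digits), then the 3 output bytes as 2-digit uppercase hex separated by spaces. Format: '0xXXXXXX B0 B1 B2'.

Answer: 0x578BCF 57 8B CF

Derivation:
Sextets: V=21, 4=56, v=47, P=15
24-bit: (21<<18) | (56<<12) | (47<<6) | 15
      = 0x540000 | 0x038000 | 0x000BC0 | 0x00000F
      = 0x578BCF
Bytes: (v>>16)&0xFF=57, (v>>8)&0xFF=8B, v&0xFF=CF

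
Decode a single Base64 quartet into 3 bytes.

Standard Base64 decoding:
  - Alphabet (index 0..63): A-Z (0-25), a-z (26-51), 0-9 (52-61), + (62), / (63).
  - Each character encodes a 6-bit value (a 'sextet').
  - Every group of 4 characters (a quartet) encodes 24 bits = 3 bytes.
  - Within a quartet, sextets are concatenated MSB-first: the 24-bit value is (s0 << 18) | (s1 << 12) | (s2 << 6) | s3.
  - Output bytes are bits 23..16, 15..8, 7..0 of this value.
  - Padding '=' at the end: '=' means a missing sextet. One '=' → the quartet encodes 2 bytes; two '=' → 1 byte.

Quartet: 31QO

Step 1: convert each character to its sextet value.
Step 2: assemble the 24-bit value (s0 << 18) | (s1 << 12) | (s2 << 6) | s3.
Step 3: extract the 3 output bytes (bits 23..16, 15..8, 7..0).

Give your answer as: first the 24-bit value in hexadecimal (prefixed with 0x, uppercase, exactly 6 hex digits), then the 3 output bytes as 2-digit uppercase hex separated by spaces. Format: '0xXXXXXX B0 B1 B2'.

Answer: 0xDF540E DF 54 0E

Derivation:
Sextets: 3=55, 1=53, Q=16, O=14
24-bit: (55<<18) | (53<<12) | (16<<6) | 14
      = 0xDC0000 | 0x035000 | 0x000400 | 0x00000E
      = 0xDF540E
Bytes: (v>>16)&0xFF=DF, (v>>8)&0xFF=54, v&0xFF=0E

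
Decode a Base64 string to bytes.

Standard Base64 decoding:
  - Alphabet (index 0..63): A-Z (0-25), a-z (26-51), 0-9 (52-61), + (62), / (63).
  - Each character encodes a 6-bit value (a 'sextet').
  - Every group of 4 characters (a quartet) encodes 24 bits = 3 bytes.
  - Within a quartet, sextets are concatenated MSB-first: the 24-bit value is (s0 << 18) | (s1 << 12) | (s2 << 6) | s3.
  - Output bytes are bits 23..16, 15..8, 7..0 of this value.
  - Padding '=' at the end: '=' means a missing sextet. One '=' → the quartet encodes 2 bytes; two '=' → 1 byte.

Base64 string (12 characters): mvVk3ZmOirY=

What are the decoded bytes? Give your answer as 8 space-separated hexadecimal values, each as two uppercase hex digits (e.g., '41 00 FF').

After char 0 ('m'=38): chars_in_quartet=1 acc=0x26 bytes_emitted=0
After char 1 ('v'=47): chars_in_quartet=2 acc=0x9AF bytes_emitted=0
After char 2 ('V'=21): chars_in_quartet=3 acc=0x26BD5 bytes_emitted=0
After char 3 ('k'=36): chars_in_quartet=4 acc=0x9AF564 -> emit 9A F5 64, reset; bytes_emitted=3
After char 4 ('3'=55): chars_in_quartet=1 acc=0x37 bytes_emitted=3
After char 5 ('Z'=25): chars_in_quartet=2 acc=0xDD9 bytes_emitted=3
After char 6 ('m'=38): chars_in_quartet=3 acc=0x37666 bytes_emitted=3
After char 7 ('O'=14): chars_in_quartet=4 acc=0xDD998E -> emit DD 99 8E, reset; bytes_emitted=6
After char 8 ('i'=34): chars_in_quartet=1 acc=0x22 bytes_emitted=6
After char 9 ('r'=43): chars_in_quartet=2 acc=0x8AB bytes_emitted=6
After char 10 ('Y'=24): chars_in_quartet=3 acc=0x22AD8 bytes_emitted=6
Padding '=': partial quartet acc=0x22AD8 -> emit 8A B6; bytes_emitted=8

Answer: 9A F5 64 DD 99 8E 8A B6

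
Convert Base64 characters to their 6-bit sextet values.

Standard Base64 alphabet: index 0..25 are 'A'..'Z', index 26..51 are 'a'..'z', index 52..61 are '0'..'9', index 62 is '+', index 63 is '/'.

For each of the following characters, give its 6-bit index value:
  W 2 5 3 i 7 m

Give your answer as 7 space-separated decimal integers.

Answer: 22 54 57 55 34 59 38

Derivation:
'W': A..Z range, ord('W') − ord('A') = 22
'2': 0..9 range, 52 + ord('2') − ord('0') = 54
'5': 0..9 range, 52 + ord('5') − ord('0') = 57
'3': 0..9 range, 52 + ord('3') − ord('0') = 55
'i': a..z range, 26 + ord('i') − ord('a') = 34
'7': 0..9 range, 52 + ord('7') − ord('0') = 59
'm': a..z range, 26 + ord('m') − ord('a') = 38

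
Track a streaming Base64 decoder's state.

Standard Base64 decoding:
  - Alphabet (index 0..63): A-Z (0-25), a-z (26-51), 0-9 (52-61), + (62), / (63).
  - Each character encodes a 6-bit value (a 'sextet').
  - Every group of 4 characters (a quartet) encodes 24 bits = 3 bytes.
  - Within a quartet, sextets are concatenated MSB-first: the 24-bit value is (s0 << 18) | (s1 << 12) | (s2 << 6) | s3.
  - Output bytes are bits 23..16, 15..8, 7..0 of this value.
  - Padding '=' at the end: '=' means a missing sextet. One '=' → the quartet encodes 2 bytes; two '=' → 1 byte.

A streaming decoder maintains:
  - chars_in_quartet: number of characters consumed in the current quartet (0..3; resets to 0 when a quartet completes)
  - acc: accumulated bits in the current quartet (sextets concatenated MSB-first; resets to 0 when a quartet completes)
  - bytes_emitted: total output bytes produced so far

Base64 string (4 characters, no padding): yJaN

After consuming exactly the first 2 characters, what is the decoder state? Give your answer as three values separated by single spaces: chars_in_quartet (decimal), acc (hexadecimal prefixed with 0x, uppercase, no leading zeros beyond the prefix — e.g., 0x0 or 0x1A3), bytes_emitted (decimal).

After char 0 ('y'=50): chars_in_quartet=1 acc=0x32 bytes_emitted=0
After char 1 ('J'=9): chars_in_quartet=2 acc=0xC89 bytes_emitted=0

Answer: 2 0xC89 0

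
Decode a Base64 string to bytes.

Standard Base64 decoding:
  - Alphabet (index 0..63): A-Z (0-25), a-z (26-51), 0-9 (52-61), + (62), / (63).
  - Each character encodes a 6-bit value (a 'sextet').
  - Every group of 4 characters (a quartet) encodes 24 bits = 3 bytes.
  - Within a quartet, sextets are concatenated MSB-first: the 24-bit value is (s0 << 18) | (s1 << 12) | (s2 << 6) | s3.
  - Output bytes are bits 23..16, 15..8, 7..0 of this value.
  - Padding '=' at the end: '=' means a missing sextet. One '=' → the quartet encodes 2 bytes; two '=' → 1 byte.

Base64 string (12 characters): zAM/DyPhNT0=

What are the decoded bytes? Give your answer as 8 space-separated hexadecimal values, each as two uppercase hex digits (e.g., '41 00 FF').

After char 0 ('z'=51): chars_in_quartet=1 acc=0x33 bytes_emitted=0
After char 1 ('A'=0): chars_in_quartet=2 acc=0xCC0 bytes_emitted=0
After char 2 ('M'=12): chars_in_quartet=3 acc=0x3300C bytes_emitted=0
After char 3 ('/'=63): chars_in_quartet=4 acc=0xCC033F -> emit CC 03 3F, reset; bytes_emitted=3
After char 4 ('D'=3): chars_in_quartet=1 acc=0x3 bytes_emitted=3
After char 5 ('y'=50): chars_in_quartet=2 acc=0xF2 bytes_emitted=3
After char 6 ('P'=15): chars_in_quartet=3 acc=0x3C8F bytes_emitted=3
After char 7 ('h'=33): chars_in_quartet=4 acc=0xF23E1 -> emit 0F 23 E1, reset; bytes_emitted=6
After char 8 ('N'=13): chars_in_quartet=1 acc=0xD bytes_emitted=6
After char 9 ('T'=19): chars_in_quartet=2 acc=0x353 bytes_emitted=6
After char 10 ('0'=52): chars_in_quartet=3 acc=0xD4F4 bytes_emitted=6
Padding '=': partial quartet acc=0xD4F4 -> emit 35 3D; bytes_emitted=8

Answer: CC 03 3F 0F 23 E1 35 3D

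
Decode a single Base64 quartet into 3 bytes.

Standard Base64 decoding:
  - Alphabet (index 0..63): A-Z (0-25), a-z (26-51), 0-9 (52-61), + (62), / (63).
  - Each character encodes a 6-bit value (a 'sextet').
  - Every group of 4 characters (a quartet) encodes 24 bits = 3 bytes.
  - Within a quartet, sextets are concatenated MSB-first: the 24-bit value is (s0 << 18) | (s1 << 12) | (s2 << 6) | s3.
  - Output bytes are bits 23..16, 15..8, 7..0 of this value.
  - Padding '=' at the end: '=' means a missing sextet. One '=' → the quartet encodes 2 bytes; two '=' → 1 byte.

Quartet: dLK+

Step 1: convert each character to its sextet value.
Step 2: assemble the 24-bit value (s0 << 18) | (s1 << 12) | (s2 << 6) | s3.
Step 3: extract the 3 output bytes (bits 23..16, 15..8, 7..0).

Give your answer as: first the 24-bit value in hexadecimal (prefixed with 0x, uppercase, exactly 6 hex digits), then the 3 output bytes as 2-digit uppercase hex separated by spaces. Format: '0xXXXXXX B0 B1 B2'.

Sextets: d=29, L=11, K=10, +=62
24-bit: (29<<18) | (11<<12) | (10<<6) | 62
      = 0x740000 | 0x00B000 | 0x000280 | 0x00003E
      = 0x74B2BE
Bytes: (v>>16)&0xFF=74, (v>>8)&0xFF=B2, v&0xFF=BE

Answer: 0x74B2BE 74 B2 BE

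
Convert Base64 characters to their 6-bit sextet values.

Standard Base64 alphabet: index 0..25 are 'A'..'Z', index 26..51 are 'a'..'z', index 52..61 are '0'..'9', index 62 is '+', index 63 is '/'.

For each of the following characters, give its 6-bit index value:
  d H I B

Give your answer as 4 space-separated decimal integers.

Answer: 29 7 8 1

Derivation:
'd': a..z range, 26 + ord('d') − ord('a') = 29
'H': A..Z range, ord('H') − ord('A') = 7
'I': A..Z range, ord('I') − ord('A') = 8
'B': A..Z range, ord('B') − ord('A') = 1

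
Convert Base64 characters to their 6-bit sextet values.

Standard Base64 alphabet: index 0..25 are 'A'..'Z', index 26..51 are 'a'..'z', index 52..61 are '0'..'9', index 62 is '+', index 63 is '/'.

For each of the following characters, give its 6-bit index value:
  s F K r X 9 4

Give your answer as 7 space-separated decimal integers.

's': a..z range, 26 + ord('s') − ord('a') = 44
'F': A..Z range, ord('F') − ord('A') = 5
'K': A..Z range, ord('K') − ord('A') = 10
'r': a..z range, 26 + ord('r') − ord('a') = 43
'X': A..Z range, ord('X') − ord('A') = 23
'9': 0..9 range, 52 + ord('9') − ord('0') = 61
'4': 0..9 range, 52 + ord('4') − ord('0') = 56

Answer: 44 5 10 43 23 61 56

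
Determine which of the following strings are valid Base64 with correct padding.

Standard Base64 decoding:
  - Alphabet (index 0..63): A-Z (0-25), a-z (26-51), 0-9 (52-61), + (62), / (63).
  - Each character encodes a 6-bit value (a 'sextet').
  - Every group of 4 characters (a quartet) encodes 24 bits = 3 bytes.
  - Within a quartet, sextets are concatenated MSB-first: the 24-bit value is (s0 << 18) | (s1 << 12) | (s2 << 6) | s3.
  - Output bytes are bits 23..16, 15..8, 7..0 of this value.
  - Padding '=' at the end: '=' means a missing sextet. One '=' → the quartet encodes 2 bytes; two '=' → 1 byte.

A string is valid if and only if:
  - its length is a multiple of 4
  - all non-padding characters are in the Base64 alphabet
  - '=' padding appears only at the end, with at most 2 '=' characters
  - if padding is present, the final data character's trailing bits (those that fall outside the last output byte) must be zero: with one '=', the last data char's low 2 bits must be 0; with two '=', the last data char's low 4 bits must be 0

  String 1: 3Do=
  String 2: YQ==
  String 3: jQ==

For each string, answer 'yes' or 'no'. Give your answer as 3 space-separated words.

String 1: '3Do=' → valid
String 2: 'YQ==' → valid
String 3: 'jQ==' → valid

Answer: yes yes yes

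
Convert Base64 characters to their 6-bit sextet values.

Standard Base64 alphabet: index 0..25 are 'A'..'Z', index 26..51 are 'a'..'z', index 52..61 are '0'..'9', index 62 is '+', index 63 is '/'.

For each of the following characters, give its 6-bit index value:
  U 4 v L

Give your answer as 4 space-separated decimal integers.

Answer: 20 56 47 11

Derivation:
'U': A..Z range, ord('U') − ord('A') = 20
'4': 0..9 range, 52 + ord('4') − ord('0') = 56
'v': a..z range, 26 + ord('v') − ord('a') = 47
'L': A..Z range, ord('L') − ord('A') = 11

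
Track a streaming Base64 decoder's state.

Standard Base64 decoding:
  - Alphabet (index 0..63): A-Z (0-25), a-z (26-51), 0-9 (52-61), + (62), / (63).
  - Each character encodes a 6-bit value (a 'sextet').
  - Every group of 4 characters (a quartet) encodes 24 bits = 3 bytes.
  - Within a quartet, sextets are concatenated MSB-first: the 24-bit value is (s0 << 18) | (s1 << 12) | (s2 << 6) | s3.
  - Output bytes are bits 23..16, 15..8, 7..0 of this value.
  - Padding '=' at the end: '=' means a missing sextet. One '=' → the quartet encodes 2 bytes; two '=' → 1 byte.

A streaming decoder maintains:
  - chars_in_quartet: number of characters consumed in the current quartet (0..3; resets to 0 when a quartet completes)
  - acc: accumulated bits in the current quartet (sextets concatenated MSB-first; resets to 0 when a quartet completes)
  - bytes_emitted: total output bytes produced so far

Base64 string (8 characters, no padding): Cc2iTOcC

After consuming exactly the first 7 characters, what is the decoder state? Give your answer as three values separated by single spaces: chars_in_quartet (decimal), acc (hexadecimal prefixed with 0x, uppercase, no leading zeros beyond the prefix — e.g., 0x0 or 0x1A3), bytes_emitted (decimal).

After char 0 ('C'=2): chars_in_quartet=1 acc=0x2 bytes_emitted=0
After char 1 ('c'=28): chars_in_quartet=2 acc=0x9C bytes_emitted=0
After char 2 ('2'=54): chars_in_quartet=3 acc=0x2736 bytes_emitted=0
After char 3 ('i'=34): chars_in_quartet=4 acc=0x9CDA2 -> emit 09 CD A2, reset; bytes_emitted=3
After char 4 ('T'=19): chars_in_quartet=1 acc=0x13 bytes_emitted=3
After char 5 ('O'=14): chars_in_quartet=2 acc=0x4CE bytes_emitted=3
After char 6 ('c'=28): chars_in_quartet=3 acc=0x1339C bytes_emitted=3

Answer: 3 0x1339C 3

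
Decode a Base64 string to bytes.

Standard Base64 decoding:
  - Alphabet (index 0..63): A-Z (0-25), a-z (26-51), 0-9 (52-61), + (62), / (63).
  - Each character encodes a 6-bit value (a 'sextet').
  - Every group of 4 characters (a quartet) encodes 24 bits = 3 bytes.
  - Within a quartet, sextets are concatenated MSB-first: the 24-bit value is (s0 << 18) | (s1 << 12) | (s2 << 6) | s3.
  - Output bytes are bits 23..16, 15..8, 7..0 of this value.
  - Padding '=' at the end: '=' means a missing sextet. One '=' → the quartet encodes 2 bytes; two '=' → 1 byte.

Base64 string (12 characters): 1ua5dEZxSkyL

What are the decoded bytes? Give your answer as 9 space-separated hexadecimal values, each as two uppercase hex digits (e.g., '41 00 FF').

Answer: D6 E6 B9 74 46 71 4A 4C 8B

Derivation:
After char 0 ('1'=53): chars_in_quartet=1 acc=0x35 bytes_emitted=0
After char 1 ('u'=46): chars_in_quartet=2 acc=0xD6E bytes_emitted=0
After char 2 ('a'=26): chars_in_quartet=3 acc=0x35B9A bytes_emitted=0
After char 3 ('5'=57): chars_in_quartet=4 acc=0xD6E6B9 -> emit D6 E6 B9, reset; bytes_emitted=3
After char 4 ('d'=29): chars_in_quartet=1 acc=0x1D bytes_emitted=3
After char 5 ('E'=4): chars_in_quartet=2 acc=0x744 bytes_emitted=3
After char 6 ('Z'=25): chars_in_quartet=3 acc=0x1D119 bytes_emitted=3
After char 7 ('x'=49): chars_in_quartet=4 acc=0x744671 -> emit 74 46 71, reset; bytes_emitted=6
After char 8 ('S'=18): chars_in_quartet=1 acc=0x12 bytes_emitted=6
After char 9 ('k'=36): chars_in_quartet=2 acc=0x4A4 bytes_emitted=6
After char 10 ('y'=50): chars_in_quartet=3 acc=0x12932 bytes_emitted=6
After char 11 ('L'=11): chars_in_quartet=4 acc=0x4A4C8B -> emit 4A 4C 8B, reset; bytes_emitted=9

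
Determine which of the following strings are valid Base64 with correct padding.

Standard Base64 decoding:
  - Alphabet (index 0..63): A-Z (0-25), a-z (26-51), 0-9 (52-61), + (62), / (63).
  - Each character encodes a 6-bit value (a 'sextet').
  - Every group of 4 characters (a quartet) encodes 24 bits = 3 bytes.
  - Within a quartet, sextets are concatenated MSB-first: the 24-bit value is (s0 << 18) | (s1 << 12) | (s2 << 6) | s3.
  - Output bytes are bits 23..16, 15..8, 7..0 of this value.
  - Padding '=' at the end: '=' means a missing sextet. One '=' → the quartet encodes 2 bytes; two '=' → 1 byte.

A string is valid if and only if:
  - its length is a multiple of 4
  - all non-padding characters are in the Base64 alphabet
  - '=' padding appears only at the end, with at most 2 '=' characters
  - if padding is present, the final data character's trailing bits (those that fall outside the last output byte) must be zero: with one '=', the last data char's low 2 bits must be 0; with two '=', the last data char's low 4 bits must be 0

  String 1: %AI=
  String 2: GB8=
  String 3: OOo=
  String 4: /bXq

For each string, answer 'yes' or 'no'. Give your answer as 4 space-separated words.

Answer: no yes yes yes

Derivation:
String 1: '%AI=' → invalid (bad char(s): ['%'])
String 2: 'GB8=' → valid
String 3: 'OOo=' → valid
String 4: '/bXq' → valid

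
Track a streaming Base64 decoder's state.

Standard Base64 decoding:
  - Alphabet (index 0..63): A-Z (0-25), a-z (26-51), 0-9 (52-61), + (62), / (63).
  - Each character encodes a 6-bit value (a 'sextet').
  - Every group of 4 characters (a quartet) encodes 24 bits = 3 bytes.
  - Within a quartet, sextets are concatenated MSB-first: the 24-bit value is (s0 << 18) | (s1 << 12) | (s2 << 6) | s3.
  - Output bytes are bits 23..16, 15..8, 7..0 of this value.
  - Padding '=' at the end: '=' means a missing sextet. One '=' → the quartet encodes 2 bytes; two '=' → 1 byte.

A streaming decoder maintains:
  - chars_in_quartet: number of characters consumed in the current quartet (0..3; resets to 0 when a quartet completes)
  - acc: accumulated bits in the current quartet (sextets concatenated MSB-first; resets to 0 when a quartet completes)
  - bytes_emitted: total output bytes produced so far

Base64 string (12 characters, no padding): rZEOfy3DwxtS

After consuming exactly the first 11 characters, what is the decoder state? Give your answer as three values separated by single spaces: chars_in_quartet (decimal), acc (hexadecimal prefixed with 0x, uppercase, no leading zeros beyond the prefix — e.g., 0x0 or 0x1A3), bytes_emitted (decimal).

Answer: 3 0x30C6D 6

Derivation:
After char 0 ('r'=43): chars_in_quartet=1 acc=0x2B bytes_emitted=0
After char 1 ('Z'=25): chars_in_quartet=2 acc=0xAD9 bytes_emitted=0
After char 2 ('E'=4): chars_in_quartet=3 acc=0x2B644 bytes_emitted=0
After char 3 ('O'=14): chars_in_quartet=4 acc=0xAD910E -> emit AD 91 0E, reset; bytes_emitted=3
After char 4 ('f'=31): chars_in_quartet=1 acc=0x1F bytes_emitted=3
After char 5 ('y'=50): chars_in_quartet=2 acc=0x7F2 bytes_emitted=3
After char 6 ('3'=55): chars_in_quartet=3 acc=0x1FCB7 bytes_emitted=3
After char 7 ('D'=3): chars_in_quartet=4 acc=0x7F2DC3 -> emit 7F 2D C3, reset; bytes_emitted=6
After char 8 ('w'=48): chars_in_quartet=1 acc=0x30 bytes_emitted=6
After char 9 ('x'=49): chars_in_quartet=2 acc=0xC31 bytes_emitted=6
After char 10 ('t'=45): chars_in_quartet=3 acc=0x30C6D bytes_emitted=6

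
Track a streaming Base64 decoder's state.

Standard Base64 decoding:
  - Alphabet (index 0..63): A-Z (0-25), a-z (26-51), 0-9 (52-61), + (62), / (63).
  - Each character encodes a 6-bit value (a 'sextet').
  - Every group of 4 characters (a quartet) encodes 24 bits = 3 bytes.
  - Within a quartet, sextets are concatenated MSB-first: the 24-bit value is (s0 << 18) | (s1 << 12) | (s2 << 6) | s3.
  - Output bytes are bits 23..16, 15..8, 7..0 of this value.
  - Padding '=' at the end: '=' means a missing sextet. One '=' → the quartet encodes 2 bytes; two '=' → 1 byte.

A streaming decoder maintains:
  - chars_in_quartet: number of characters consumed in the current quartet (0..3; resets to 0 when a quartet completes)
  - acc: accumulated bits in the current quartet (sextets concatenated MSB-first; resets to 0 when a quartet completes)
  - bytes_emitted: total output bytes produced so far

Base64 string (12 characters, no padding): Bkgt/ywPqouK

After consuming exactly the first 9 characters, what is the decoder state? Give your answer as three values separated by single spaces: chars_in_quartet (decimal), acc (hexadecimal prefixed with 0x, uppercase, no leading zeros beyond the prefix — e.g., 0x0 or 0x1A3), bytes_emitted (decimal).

After char 0 ('B'=1): chars_in_quartet=1 acc=0x1 bytes_emitted=0
After char 1 ('k'=36): chars_in_quartet=2 acc=0x64 bytes_emitted=0
After char 2 ('g'=32): chars_in_quartet=3 acc=0x1920 bytes_emitted=0
After char 3 ('t'=45): chars_in_quartet=4 acc=0x6482D -> emit 06 48 2D, reset; bytes_emitted=3
After char 4 ('/'=63): chars_in_quartet=1 acc=0x3F bytes_emitted=3
After char 5 ('y'=50): chars_in_quartet=2 acc=0xFF2 bytes_emitted=3
After char 6 ('w'=48): chars_in_quartet=3 acc=0x3FCB0 bytes_emitted=3
After char 7 ('P'=15): chars_in_quartet=4 acc=0xFF2C0F -> emit FF 2C 0F, reset; bytes_emitted=6
After char 8 ('q'=42): chars_in_quartet=1 acc=0x2A bytes_emitted=6

Answer: 1 0x2A 6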